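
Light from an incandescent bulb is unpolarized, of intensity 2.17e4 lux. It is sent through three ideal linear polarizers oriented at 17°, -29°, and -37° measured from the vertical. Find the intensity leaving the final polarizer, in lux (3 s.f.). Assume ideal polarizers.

I ≈ 5130 lux

Unpolarized light through the first polarizer → I₁ = 2.17e4 lux/2 = 1.085e+04 lux, polarized at 17°.
I₂ = I₁ · cos²(46°) = 1.085e+04 · 0.4826 = 5236 lux.
I₃ = I₂ · cos²(8°) = 5236 · 0.9806 = 5134 lux.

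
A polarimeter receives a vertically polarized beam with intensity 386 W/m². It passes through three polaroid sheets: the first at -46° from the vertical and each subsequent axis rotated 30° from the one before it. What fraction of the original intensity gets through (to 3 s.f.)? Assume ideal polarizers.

I₁ = 386 W/m² · cos²(46°) = 186.3 W/m².
I₂ = I₁ · cos²(30°) = 186.3 · 0.75 = 139.7 W/m².
I₃ = I₂ · cos²(30°) = 139.7 · 0.75 = 104.8 W/m².
Transmitted fraction = 0.2714.

I/I₀ ≈ 0.271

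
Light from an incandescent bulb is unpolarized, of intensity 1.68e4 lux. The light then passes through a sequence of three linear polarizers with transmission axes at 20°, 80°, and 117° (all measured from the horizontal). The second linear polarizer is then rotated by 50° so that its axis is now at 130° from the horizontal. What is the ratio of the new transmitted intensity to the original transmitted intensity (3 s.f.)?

I_new/I_old ≈ 0.696

Before rotation:
Unpolarized light through the first polarizer → I₁ = ½ I₀, now polarized at 20°.
I₂ = I₁ cos²(80° − 20°) = 0.5 I₀ · cos²(60°) = 0.125 I₀.
I₃ = I₂ cos²(117° − 80°) = 0.125 I₀ · cos²(37°) = 0.07973 I₀.
After rotation:
Unpolarized light through the first polarizer → I₁ = ½ I₀, now polarized at 20°.
Angle between axes 1 and 2: 70°. I₂ = 0.5 I₀ · cos²(70°) = 0.05849 I₀.
I₃ = I₂ cos²(117° − 130°) = 0.05849 I₀ · cos²(13°) = 0.05553 I₀.
Ratio = 0.05553 / 0.07973 = 0.6965.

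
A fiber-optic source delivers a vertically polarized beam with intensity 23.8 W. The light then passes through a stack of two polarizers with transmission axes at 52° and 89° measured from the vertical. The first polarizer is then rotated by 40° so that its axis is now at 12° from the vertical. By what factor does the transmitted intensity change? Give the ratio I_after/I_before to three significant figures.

Before rotation:
I₁ = I₀ cos²(52° − 0°) = I₀ cos²(52°) = 0.379 I₀.
I₂ = I₁ cos²(89° − 52°) = 0.379 I₀ · cos²(37°) = 0.2418 I₀.
After rotation:
I₁ = I₀ cos²(12° − 0°) = I₀ cos²(12°) = 0.9568 I₀.
I₂ = I₁ cos²(89° − 12°) = 0.9568 I₀ · cos²(77°) = 0.04842 I₀.
Ratio = 0.04842 / 0.2418 = 0.2003.

I_new/I_old ≈ 0.200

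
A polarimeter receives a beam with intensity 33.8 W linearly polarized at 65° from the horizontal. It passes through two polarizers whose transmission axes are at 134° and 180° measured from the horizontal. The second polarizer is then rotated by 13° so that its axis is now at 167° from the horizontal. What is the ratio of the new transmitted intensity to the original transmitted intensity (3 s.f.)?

I_new/I_old ≈ 1.46

Before rotation:
By Malus's law, I₁ = I₀ cos²(134° − 65°) = I₀ cos²(69°) = 0.1284 I₀.
I₂ = I₁ cos²(180° − 134°) = 0.1284 I₀ · cos²(46°) = 0.06197 I₀.
After rotation:
I₁ = I₀ cos²(134° − 65°) = I₀ cos²(69°) = 0.1284 I₀.
I₂ = I₁ cos²(167° − 134°) = 0.1284 I₀ · cos²(33°) = 0.09033 I₀.
Ratio = 0.09033 / 0.06197 = 1.458.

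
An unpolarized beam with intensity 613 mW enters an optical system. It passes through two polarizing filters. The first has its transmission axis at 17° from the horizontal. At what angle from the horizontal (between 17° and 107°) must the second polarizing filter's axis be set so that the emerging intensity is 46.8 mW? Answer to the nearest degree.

θ ≈ 84°

Unpolarized light through the first polarizer → I₁ = ½ I₀, now polarized at 17°.
Target fraction: 46.8 / 613 mW = 0.07635 of I₀.
Need I₂/I₀ = 0.07635, so cos²(θ − 17°) = 0.07635 / 0.5 = 0.1527.
θ − 17° = arccos(√0.1527) = 67.0°, giving θ ≈ 17 + 67.0 = 84.0°.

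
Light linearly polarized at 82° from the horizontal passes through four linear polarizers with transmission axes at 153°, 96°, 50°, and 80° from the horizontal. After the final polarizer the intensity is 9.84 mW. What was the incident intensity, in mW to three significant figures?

I₁ = I₀ cos²(153° − 82°) = I₀ cos²(71°) = 0.106 I₀.
I₂ = I₁ cos²(96° − 153°) = 0.106 I₀ · cos²(57°) = 0.03144 I₀.
I₃ = I₂ cos²(50° − 96°) = 0.03144 I₀ · cos²(46°) = 0.01517 I₀.
I₄ = I₃ cos²(80° − 50°) = 0.01517 I₀ · cos²(30°) = 0.01138 I₀.
So 9.84 mW = 0.01138 I₀, giving I₀ = 9.84/0.01138 = 864.7 mW.

I₀ ≈ 865 mW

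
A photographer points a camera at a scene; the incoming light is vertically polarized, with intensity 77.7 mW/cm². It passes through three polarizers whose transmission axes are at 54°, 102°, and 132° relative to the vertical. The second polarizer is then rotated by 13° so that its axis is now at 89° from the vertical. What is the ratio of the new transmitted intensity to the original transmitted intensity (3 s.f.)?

Before rotation:
By Malus's law, I₁ = I₀ cos²(54° − 0°) = I₀ cos²(54°) = 0.3455 I₀.
I₂ = I₁ cos²(102° − 54°) = 0.3455 I₀ · cos²(48°) = 0.1547 I₀.
I₃ = I₂ cos²(132° − 102°) = 0.1547 I₀ · cos²(30°) = 0.116 I₀.
After rotation:
I₁ = I₀ cos²(54° − 0°) = I₀ cos²(54°) = 0.3455 I₀.
I₂ = I₁ cos²(89° − 54°) = 0.3455 I₀ · cos²(35°) = 0.2318 I₀.
I₃ = I₂ cos²(132° − 89°) = 0.2318 I₀ · cos²(43°) = 0.124 I₀.
Ratio = 0.124 / 0.116 = 1.069.

I_new/I_old ≈ 1.07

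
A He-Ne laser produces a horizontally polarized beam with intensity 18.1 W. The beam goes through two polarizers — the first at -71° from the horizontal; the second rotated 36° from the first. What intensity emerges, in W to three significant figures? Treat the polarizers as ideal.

I ≈ 1.26 W

I₁ = 18.1 W · cos²(71°) = 1.919 W.
I₂ = I₁ · cos²(36°) = 1.919 · 0.6545 = 1.256 W.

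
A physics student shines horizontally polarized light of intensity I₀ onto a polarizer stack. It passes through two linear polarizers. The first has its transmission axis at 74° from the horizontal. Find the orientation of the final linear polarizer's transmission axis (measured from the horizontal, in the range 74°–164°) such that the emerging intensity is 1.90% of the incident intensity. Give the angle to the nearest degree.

I₁ = I₀ cos²(74° − 0°) = I₀ cos²(74°) = 0.07598 I₀.
Need I₂/I₀ = 0.019, so cos²(θ − 74°) = 0.019 / 0.07598 = 0.2501.
θ − 74° = arccos(√0.2501) = 60.0°, giving θ ≈ 74 + 60.0 = 134.0°.

θ ≈ 134°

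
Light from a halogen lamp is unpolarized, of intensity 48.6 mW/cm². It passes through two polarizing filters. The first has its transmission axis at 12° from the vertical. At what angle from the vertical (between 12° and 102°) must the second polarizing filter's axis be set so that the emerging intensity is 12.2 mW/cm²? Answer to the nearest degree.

θ ≈ 57°

Unpolarized light through the first polarizer → I₁ = ½ I₀, now polarized at 12°.
Target fraction: 12.2 / 48.6 mW/cm² = 0.251 of I₀.
Need I₂/I₀ = 0.251, so cos²(θ − 12°) = 0.251 / 0.5 = 0.5021.
θ − 12° = arccos(√0.5021) = 44.9°, giving θ ≈ 12 + 44.9 = 56.9°.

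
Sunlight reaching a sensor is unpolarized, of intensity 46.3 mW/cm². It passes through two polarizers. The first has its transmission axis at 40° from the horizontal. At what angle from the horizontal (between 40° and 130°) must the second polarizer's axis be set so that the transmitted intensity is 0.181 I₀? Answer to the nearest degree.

Unpolarized light through the first polarizer → I₁ = ½ I₀, now polarized at 40°.
Need I₂/I₀ = 0.181, so cos²(θ − 40°) = 0.181 / 0.5 = 0.362.
θ − 40° = arccos(√0.362) = 53.0°, giving θ ≈ 40 + 53.0 = 93.0°.

θ ≈ 93°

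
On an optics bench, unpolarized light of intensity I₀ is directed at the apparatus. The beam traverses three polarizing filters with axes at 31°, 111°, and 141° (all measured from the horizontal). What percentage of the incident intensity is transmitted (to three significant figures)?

Unpolarized light through the first polarizer → I₁ = ½ I₀, now polarized at 31°.
I₂ = I₁ cos²(111° − 31°) = 0.5 I₀ · cos²(80°) = 0.01508 I₀.
I₃ = I₂ cos²(141° − 111°) = 0.01508 I₀ · cos²(30°) = 0.01131 I₀.
That is 1.131% of the incident intensity.

≈ 1.13%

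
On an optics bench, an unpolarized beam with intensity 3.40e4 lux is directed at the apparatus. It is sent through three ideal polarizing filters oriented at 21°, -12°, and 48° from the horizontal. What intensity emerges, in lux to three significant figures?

Unpolarized light through the first polarizer → I₁ = 3.40e4 lux/2 = 1.7e+04 lux, polarized at 21°.
I₂ = I₁ · cos²(33°) = 1.7e+04 · 0.7034 = 1.196e+04 lux.
I₃ = I₂ · cos²(60°) = 1.196e+04 · 0.25 = 2989 lux.

I ≈ 2990 lux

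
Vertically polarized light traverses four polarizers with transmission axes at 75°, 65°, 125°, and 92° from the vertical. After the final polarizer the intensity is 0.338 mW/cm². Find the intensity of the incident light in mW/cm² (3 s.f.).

I₀ ≈ 29.6 mW/cm²

I₁ = I₀ cos²(75° − 0°) = I₀ cos²(75°) = 0.06699 I₀.
I₂ = I₁ cos²(65° − 75°) = 0.06699 I₀ · cos²(10°) = 0.06497 I₀.
I₃ = I₂ cos²(125° − 65°) = 0.06497 I₀ · cos²(60°) = 0.01624 I₀.
I₄ = I₃ cos²(92° − 125°) = 0.01624 I₀ · cos²(33°) = 0.01142 I₀.
So 0.338 mW/cm² = 0.01142 I₀, giving I₀ = 0.338/0.01142 = 29.59 mW/cm².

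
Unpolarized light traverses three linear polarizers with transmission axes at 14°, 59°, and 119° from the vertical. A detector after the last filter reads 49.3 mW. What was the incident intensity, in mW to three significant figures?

Unpolarized light through the first polarizer → I₁ = ½ I₀, now polarized at 14°.
I₂ = I₁ cos²(59° − 14°) = 0.5 I₀ · cos²(45°) = 0.25 I₀.
I₃ = I₂ cos²(119° − 59°) = 0.25 I₀ · cos²(60°) = 0.0625 I₀.
So 49.3 mW = 0.0625 I₀, giving I₀ = 49.3/0.0625 = 788.8 mW.

I₀ ≈ 789 mW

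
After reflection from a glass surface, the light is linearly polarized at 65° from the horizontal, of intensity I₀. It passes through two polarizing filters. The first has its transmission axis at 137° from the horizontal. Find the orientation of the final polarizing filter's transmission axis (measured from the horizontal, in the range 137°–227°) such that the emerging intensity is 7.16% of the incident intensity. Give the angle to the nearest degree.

I₁ = I₀ cos²(137° − 65°) = I₀ cos²(72°) = 0.09549 I₀.
Need I₂/I₀ = 0.0716, so cos²(θ − 137°) = 0.0716 / 0.09549 = 0.7498.
θ − 137° = arccos(√0.7498) = 30.0°, giving θ ≈ 137 + 30.0 = 167.0°.

θ ≈ 167°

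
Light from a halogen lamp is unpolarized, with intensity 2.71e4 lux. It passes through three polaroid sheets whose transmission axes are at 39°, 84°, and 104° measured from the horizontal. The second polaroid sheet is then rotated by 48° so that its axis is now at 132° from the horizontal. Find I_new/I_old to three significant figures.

Before rotation:
Unpolarized light through the first polarizer → I₁ = ½ I₀, now polarized at 39°.
I₂ = I₁ cos²(84° − 39°) = 0.5 I₀ · cos²(45°) = 0.25 I₀.
I₃ = I₂ cos²(104° − 84°) = 0.25 I₀ · cos²(20°) = 0.2208 I₀.
After rotation:
Unpolarized light through the first polarizer → I₁ = ½ I₀, now polarized at 39°.
Angle between axes 1 and 2: 87°. I₂ = 0.5 I₀ · cos²(87°) = 0.00137 I₀.
I₃ = I₂ cos²(104° − 132°) = 0.00137 I₀ · cos²(28°) = 0.001068 I₀.
Ratio = 0.001068 / 0.2208 = 0.004836.

I_new/I_old ≈ 0.00484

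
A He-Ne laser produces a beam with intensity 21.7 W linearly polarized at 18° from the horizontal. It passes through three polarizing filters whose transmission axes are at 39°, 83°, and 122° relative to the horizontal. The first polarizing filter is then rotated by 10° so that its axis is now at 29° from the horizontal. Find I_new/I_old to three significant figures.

Before rotation:
I₁ = I₀ cos²(39° − 18°) = I₀ cos²(21°) = 0.8716 I₀.
I₂ = I₁ cos²(83° − 39°) = 0.8716 I₀ · cos²(44°) = 0.451 I₀.
I₃ = I₂ cos²(122° − 83°) = 0.451 I₀ · cos²(39°) = 0.2724 I₀.
After rotation:
I₁ = I₀ cos²(29° − 18°) = I₀ cos²(11°) = 0.9636 I₀.
I₂ = I₁ cos²(83° − 29°) = 0.9636 I₀ · cos²(54°) = 0.3329 I₀.
I₃ = I₂ cos²(122° − 83°) = 0.3329 I₀ · cos²(39°) = 0.2011 I₀.
Ratio = 0.2011 / 0.2724 = 0.7382.

I_new/I_old ≈ 0.738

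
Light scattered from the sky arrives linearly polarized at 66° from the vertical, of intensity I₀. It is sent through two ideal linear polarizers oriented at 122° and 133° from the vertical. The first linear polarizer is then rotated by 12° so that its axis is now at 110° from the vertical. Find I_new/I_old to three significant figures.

Before rotation:
I₁ = I₀ cos²(122° − 66°) = I₀ cos²(56°) = 0.3127 I₀.
I₂ = I₁ cos²(133° − 122°) = 0.3127 I₀ · cos²(11°) = 0.3013 I₀.
After rotation:
I₁ = I₀ cos²(110° − 66°) = I₀ cos²(44°) = 0.5174 I₀.
I₂ = I₁ cos²(133° − 110°) = 0.5174 I₀ · cos²(23°) = 0.4385 I₀.
Ratio = 0.4385 / 0.3013 = 1.455.

I_new/I_old ≈ 1.46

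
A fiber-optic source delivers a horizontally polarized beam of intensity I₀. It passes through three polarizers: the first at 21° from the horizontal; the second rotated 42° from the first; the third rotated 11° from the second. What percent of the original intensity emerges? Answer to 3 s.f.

≈ 46.4%

By Malus's law, I₁ = I₀ cos²(21° − 0°) = I₀ cos²(21°) = 0.8716 I₀.
I₂ = I₁ cos²(42°) = 0.8716 · 0.5523 I₀ = 0.4813 I₀.
I₃ = I₂ cos²(11°) = 0.4813 · 0.9636 I₀ = 0.4638 I₀.
That is 46.38% of the incident intensity.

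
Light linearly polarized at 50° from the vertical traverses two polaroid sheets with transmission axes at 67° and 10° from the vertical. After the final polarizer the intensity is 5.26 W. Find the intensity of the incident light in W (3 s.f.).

I₀ ≈ 19.4 W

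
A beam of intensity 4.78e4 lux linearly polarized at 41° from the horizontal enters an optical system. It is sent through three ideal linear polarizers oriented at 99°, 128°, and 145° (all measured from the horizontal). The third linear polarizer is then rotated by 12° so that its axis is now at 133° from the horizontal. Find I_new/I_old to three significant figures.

I_new/I_old ≈ 1.09

Before rotation:
I₁ = I₀ cos²(99° − 41°) = I₀ cos²(58°) = 0.2808 I₀.
I₂ = I₁ cos²(128° − 99°) = 0.2808 I₀ · cos²(29°) = 0.2148 I₀.
I₃ = I₂ cos²(145° − 128°) = 0.2148 I₀ · cos²(17°) = 0.1964 I₀.
After rotation:
I₁ = I₀ cos²(99° − 41°) = I₀ cos²(58°) = 0.2808 I₀.
I₂ = I₁ cos²(128° − 99°) = 0.2808 I₀ · cos²(29°) = 0.2148 I₀.
I₃ = I₂ cos²(133° − 128°) = 0.2148 I₀ · cos²(5°) = 0.2132 I₀.
Ratio = 0.2132 / 0.1964 = 1.085.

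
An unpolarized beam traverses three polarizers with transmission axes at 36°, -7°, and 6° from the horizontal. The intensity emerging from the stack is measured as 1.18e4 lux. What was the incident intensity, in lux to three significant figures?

I₀ ≈ 4.65e4 lux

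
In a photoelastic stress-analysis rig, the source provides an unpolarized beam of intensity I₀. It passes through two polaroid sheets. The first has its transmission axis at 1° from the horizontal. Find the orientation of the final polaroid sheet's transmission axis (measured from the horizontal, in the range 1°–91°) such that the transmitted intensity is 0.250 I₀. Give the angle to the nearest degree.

Unpolarized light through the first polarizer → I₁ = ½ I₀, now polarized at 1°.
Need I₂/I₀ = 0.25, so cos²(θ − 1°) = 0.25 / 0.5 = 0.5.
θ − 1° = arccos(√0.5) = 45.0°, giving θ ≈ 1 + 45.0 = 46.0°.

θ ≈ 46°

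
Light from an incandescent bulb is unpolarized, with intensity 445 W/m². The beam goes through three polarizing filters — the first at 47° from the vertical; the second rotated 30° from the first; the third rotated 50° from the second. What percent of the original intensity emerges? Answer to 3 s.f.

≈ 15.5%

Unpolarized light through the first polarizer → I₁ = 445 W/m²/2 = 222.5 W/m², polarized at 47°.
I₂ = I₁ · cos²(30°) = 222.5 · 0.75 = 166.9 W/m².
I₃ = I₂ · cos²(50°) = 166.9 · 0.4132 = 68.95 W/m².
That is 15.49% of the incident intensity.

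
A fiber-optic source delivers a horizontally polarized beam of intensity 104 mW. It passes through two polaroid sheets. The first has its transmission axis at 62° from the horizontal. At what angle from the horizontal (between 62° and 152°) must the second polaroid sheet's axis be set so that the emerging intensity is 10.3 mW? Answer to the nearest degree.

θ ≈ 110°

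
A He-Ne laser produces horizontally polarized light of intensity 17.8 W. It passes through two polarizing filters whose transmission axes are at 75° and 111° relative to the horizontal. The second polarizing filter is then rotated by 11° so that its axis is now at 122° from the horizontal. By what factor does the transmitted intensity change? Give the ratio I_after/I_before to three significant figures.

Before rotation:
I₁ = I₀ cos²(75° − 0°) = I₀ cos²(75°) = 0.06699 I₀.
I₂ = I₁ cos²(111° − 75°) = 0.06699 I₀ · cos²(36°) = 0.04384 I₀.
After rotation:
I₁ = I₀ cos²(75° − 0°) = I₀ cos²(75°) = 0.06699 I₀.
I₂ = I₁ cos²(122° − 75°) = 0.06699 I₀ · cos²(47°) = 0.03116 I₀.
Ratio = 0.03116 / 0.04384 = 0.7106.

I_new/I_old ≈ 0.711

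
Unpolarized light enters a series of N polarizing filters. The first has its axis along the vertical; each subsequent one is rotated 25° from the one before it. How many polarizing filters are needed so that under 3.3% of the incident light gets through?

N = 15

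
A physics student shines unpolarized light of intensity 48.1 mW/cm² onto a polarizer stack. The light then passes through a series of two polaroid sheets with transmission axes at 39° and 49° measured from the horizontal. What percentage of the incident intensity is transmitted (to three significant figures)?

≈ 48.5%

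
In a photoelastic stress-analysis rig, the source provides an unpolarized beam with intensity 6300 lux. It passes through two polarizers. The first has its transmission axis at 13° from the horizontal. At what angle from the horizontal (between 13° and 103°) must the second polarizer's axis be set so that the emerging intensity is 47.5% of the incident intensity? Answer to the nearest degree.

Unpolarized light through the first polarizer → I₁ = ½ I₀, now polarized at 13°.
Need I₂/I₀ = 0.475, so cos²(θ − 13°) = 0.475 / 0.5 = 0.95.
θ − 13° = arccos(√0.95) = 12.9°, giving θ ≈ 13 + 12.9 = 25.9°.

θ ≈ 26°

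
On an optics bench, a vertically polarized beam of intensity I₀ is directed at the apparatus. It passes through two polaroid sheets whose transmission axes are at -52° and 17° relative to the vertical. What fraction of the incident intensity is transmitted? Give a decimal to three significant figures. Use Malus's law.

By Malus's law, I₁ = I₀ cos²(-52° − 0°) = I₀ cos²(52°) = 0.379 I₀.
I₂ = I₁ cos²(17° + 52°) = 0.379 I₀ · cos²(69°) = 0.04868 I₀.
Transmitted fraction = 0.04868.

≈ 0.0487 I₀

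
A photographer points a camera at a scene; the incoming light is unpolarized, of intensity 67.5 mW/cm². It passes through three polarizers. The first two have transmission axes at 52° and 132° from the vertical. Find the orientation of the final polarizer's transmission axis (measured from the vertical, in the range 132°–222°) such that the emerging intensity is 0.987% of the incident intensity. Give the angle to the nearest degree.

θ ≈ 168°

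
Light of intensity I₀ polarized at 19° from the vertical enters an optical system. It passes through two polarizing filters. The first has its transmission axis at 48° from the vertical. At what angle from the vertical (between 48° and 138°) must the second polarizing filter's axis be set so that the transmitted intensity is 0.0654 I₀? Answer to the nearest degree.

θ ≈ 121°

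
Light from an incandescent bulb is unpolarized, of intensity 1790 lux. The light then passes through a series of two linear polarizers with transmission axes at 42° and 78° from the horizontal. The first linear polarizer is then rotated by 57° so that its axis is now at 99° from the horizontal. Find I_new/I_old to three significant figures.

Before rotation:
Unpolarized light through the first polarizer → I₁ = ½ I₀, now polarized at 42°.
I₂ = I₁ cos²(78° − 42°) = 0.5 I₀ · cos²(36°) = 0.3273 I₀.
After rotation:
Unpolarized light through the first polarizer → I₁ = ½ I₀, now polarized at 99°.
I₂ = I₁ cos²(78° − 99°) = 0.5 I₀ · cos²(21°) = 0.4358 I₀.
Ratio = 0.4358 / 0.3273 = 1.332.

I_new/I_old ≈ 1.33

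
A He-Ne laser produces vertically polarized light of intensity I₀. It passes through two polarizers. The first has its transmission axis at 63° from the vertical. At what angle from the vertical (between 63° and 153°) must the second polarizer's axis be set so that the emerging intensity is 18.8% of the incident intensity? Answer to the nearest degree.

I₁ = I₀ cos²(63° − 0°) = I₀ cos²(63°) = 0.2061 I₀.
Need I₂/I₀ = 0.188, so cos²(θ − 63°) = 0.188 / 0.2061 = 0.9121.
θ − 63° = arccos(√0.9121) = 17.2°, giving θ ≈ 63 + 17.2 = 80.2°.

θ ≈ 80°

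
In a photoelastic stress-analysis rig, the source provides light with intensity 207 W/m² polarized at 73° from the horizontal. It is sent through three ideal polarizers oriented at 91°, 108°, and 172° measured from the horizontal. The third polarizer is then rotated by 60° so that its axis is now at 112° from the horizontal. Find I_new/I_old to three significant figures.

Before rotation:
By Malus's law, I₁ = I₀ cos²(91° − 73°) = I₀ cos²(18°) = 0.9045 I₀.
I₂ = I₁ cos²(108° − 91°) = 0.9045 I₀ · cos²(17°) = 0.8272 I₀.
I₃ = I₂ cos²(172° − 108°) = 0.8272 I₀ · cos²(64°) = 0.159 I₀.
After rotation:
I₁ = I₀ cos²(91° − 73°) = I₀ cos²(18°) = 0.9045 I₀.
I₂ = I₁ cos²(108° − 91°) = 0.9045 I₀ · cos²(17°) = 0.8272 I₀.
I₃ = I₂ cos²(112° − 108°) = 0.8272 I₀ · cos²(4°) = 0.8232 I₀.
Ratio = 0.8232 / 0.159 = 5.178.

I_new/I_old ≈ 5.18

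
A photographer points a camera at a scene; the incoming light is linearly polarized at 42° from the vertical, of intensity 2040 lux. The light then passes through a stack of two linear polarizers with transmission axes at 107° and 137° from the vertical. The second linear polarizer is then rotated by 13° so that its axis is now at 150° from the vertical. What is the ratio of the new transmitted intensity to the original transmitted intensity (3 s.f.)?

I_new/I_old ≈ 0.713

Before rotation:
By Malus's law, I₁ = I₀ cos²(107° − 42°) = I₀ cos²(65°) = 0.1786 I₀.
I₂ = I₁ cos²(137° − 107°) = 0.1786 I₀ · cos²(30°) = 0.134 I₀.
After rotation:
I₁ = I₀ cos²(107° − 42°) = I₀ cos²(65°) = 0.1786 I₀.
I₂ = I₁ cos²(150° − 107°) = 0.1786 I₀ · cos²(43°) = 0.09553 I₀.
Ratio = 0.09553 / 0.134 = 0.7132.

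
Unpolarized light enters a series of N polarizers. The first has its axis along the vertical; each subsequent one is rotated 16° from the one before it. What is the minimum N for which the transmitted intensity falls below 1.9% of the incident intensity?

First polarizer halves the unpolarized light: factor 1/2.
Each further stage multiplies by cos²(16°) = 0.924.
After N polarizers: T = 0.5·0.924^(N−1). Require T < 0.019 ⇒ N−1 > ln(0.019/0.5)/ln(0.924) = 41.39, so N−1 ≥ 42 and N = 43.
Check: N=43 gives T = 0.0181 < 0.019; N=42 gives T = 0.01959.

N = 43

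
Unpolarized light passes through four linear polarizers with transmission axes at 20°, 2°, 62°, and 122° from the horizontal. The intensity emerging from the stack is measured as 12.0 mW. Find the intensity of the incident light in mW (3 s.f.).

Unpolarized light through the first polarizer → I₁ = ½ I₀, now polarized at 20°.
I₂ = I₁ cos²(2° − 20°) = 0.5 I₀ · cos²(18°) = 0.4523 I₀.
I₃ = I₂ cos²(62° − 2°) = 0.4523 I₀ · cos²(60°) = 0.1131 I₀.
I₄ = I₃ cos²(122° − 62°) = 0.1131 I₀ · cos²(60°) = 0.02827 I₀.
So 12.0 mW = 0.02827 I₀, giving I₀ = 12.0/0.02827 = 424.5 mW.

I₀ ≈ 425 mW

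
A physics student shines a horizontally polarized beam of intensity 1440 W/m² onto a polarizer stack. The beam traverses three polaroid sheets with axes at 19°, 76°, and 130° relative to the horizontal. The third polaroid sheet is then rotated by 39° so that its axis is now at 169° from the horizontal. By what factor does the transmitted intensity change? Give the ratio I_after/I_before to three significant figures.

Before rotation:
I₁ = I₀ cos²(19° − 0°) = I₀ cos²(19°) = 0.894 I₀.
I₂ = I₁ cos²(76° − 19°) = 0.894 I₀ · cos²(57°) = 0.2652 I₀.
I₃ = I₂ cos²(130° − 76°) = 0.2652 I₀ · cos²(54°) = 0.09162 I₀.
After rotation:
I₁ = I₀ cos²(19° − 0°) = I₀ cos²(19°) = 0.894 I₀.
I₂ = I₁ cos²(76° − 19°) = 0.894 I₀ · cos²(57°) = 0.2652 I₀.
Angle between axes 2 and 3: 87°. I₃ = 0.2652 I₀ · cos²(87°) = 0.0007264 I₀.
Ratio = 0.0007264 / 0.09162 = 0.007928.

I_new/I_old ≈ 0.00793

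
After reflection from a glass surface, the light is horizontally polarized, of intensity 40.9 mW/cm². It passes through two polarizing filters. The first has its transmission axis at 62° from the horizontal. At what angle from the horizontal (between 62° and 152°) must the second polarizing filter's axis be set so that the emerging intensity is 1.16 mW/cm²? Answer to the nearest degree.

I₁ = I₀ cos²(62° − 0°) = I₀ cos²(62°) = 0.2204 I₀.
Target fraction: 1.16 / 40.9 mW/cm² = 0.02836 of I₀.
Need I₂/I₀ = 0.02836, so cos²(θ − 62°) = 0.02836 / 0.2204 = 0.1287.
θ − 62° = arccos(√0.1287) = 69.0°, giving θ ≈ 62 + 69.0 = 131.0°.

θ ≈ 131°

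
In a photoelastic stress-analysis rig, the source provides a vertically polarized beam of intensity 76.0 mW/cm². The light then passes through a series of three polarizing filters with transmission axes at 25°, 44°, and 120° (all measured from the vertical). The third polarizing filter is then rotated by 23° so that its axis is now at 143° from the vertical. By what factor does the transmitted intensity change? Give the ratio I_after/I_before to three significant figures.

I_new/I_old ≈ 0.418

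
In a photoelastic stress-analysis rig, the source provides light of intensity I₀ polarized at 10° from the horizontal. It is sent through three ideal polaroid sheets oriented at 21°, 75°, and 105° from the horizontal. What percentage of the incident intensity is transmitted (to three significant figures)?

≈ 25.0%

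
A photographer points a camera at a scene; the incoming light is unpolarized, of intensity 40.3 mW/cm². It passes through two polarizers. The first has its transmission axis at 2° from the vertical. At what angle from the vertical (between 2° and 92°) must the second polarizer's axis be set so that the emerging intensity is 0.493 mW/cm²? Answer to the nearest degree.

Unpolarized light through the first polarizer → I₁ = ½ I₀, now polarized at 2°.
Target fraction: 0.493 / 40.3 mW/cm² = 0.01223 of I₀.
Need I₂/I₀ = 0.01223, so cos²(θ − 2°) = 0.01223 / 0.5 = 0.02447.
θ − 2° = arccos(√0.02447) = 81.0°, giving θ ≈ 2 + 81.0 = 83.0°.

θ ≈ 83°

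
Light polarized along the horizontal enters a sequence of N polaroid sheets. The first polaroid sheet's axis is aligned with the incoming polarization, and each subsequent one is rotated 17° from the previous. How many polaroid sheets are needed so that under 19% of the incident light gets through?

N = 20

First polarizer is aligned with the polarization: full transmission.
Each further stage multiplies by cos²(17°) = 0.9145.
After N polarizers: T = 0.9145^(N−1). Require T < 0.19 ⇒ N−1 > ln(0.19)/ln(0.9145) = 18.59, so N−1 ≥ 19 and N = 20.
Check: N=20 gives T = 0.1831 < 0.19; N=19 gives T = 0.2002.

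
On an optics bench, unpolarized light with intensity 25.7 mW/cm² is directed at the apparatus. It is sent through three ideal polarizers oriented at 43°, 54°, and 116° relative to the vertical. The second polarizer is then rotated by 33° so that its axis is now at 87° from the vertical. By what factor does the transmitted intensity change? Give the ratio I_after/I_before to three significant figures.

Before rotation:
Unpolarized light through the first polarizer → I₁ = ½ I₀, now polarized at 43°.
I₂ = I₁ cos²(54° − 43°) = 0.5 I₀ · cos²(11°) = 0.4818 I₀.
I₃ = I₂ cos²(116° − 54°) = 0.4818 I₀ · cos²(62°) = 0.1062 I₀.
After rotation:
Unpolarized light through the first polarizer → I₁ = ½ I₀, now polarized at 43°.
I₂ = I₁ cos²(87° − 43°) = 0.5 I₀ · cos²(44°) = 0.2587 I₀.
I₃ = I₂ cos²(116° − 87°) = 0.2587 I₀ · cos²(29°) = 0.1979 I₀.
Ratio = 0.1979 / 0.1062 = 1.864.

I_new/I_old ≈ 1.86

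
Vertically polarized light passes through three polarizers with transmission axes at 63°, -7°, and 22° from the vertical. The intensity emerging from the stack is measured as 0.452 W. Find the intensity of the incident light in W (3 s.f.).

By Malus's law, I₁ = I₀ cos²(63° − 0°) = I₀ cos²(63°) = 0.2061 I₀.
I₂ = I₁ cos²(-7° − 63°) = 0.2061 I₀ · cos²(70°) = 0.02411 I₀.
I₃ = I₂ cos²(22° + 7°) = 0.02411 I₀ · cos²(29°) = 0.01844 I₀.
So 0.452 W = 0.01844 I₀, giving I₀ = 0.452/0.01844 = 24.51 W.

I₀ ≈ 24.5 W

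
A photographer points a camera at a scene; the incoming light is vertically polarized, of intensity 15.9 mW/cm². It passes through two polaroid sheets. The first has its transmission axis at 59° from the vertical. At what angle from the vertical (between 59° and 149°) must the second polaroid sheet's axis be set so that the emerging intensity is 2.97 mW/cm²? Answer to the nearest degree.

θ ≈ 92°

By Malus's law, I₁ = I₀ cos²(59° − 0°) = I₀ cos²(59°) = 0.2653 I₀.
Target fraction: 2.97 / 15.9 mW/cm² = 0.1868 of I₀.
Need I₂/I₀ = 0.1868, so cos²(θ − 59°) = 0.1868 / 0.2653 = 0.7042.
θ − 59° = arccos(√0.7042) = 32.9°, giving θ ≈ 59 + 32.9 = 91.9°.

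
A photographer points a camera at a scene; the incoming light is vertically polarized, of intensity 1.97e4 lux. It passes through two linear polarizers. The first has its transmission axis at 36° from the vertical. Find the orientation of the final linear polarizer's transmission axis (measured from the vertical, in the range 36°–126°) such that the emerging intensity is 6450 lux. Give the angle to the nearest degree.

θ ≈ 81°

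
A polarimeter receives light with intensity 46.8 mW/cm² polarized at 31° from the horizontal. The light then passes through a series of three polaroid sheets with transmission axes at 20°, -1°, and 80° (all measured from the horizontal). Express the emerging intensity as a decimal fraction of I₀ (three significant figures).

By Malus's law, I₁ = 46.8 mW/cm² · cos²(11°) = 45.1 mW/cm².
I₂ = I₁ · cos²(21°) = 45.1 · 0.8716 = 39.3 mW/cm².
I₃ = I₂ · cos²(81°) = 39.3 · 0.02447 = 0.9619 mW/cm².
Transmitted fraction = 0.02055.

I/I₀ ≈ 0.0206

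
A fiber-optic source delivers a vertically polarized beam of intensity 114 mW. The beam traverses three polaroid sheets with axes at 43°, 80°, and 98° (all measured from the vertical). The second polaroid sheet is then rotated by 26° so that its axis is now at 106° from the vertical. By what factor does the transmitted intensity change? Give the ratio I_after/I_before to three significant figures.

Before rotation:
By Malus's law, I₁ = I₀ cos²(43° − 0°) = I₀ cos²(43°) = 0.5349 I₀.
I₂ = I₁ cos²(80° − 43°) = 0.5349 I₀ · cos²(37°) = 0.3412 I₀.
I₃ = I₂ cos²(98° − 80°) = 0.3412 I₀ · cos²(18°) = 0.3086 I₀.
After rotation:
I₁ = I₀ cos²(43° − 0°) = I₀ cos²(43°) = 0.5349 I₀.
I₂ = I₁ cos²(106° − 43°) = 0.5349 I₀ · cos²(63°) = 0.1102 I₀.
I₃ = I₂ cos²(98° − 106°) = 0.1102 I₀ · cos²(8°) = 0.1081 I₀.
Ratio = 0.1081 / 0.3086 = 0.3503.

I_new/I_old ≈ 0.350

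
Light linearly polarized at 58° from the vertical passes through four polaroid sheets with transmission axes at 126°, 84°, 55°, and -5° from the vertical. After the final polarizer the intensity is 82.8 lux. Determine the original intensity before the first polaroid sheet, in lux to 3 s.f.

I₀ ≈ 5590 lux

By Malus's law, I₁ = I₀ cos²(126° − 58°) = I₀ cos²(68°) = 0.1403 I₀.
I₂ = I₁ cos²(84° − 126°) = 0.1403 I₀ · cos²(42°) = 0.0775 I₀.
I₃ = I₂ cos²(55° − 84°) = 0.0775 I₀ · cos²(29°) = 0.05928 I₀.
I₄ = I₃ cos²(-5° − 55°) = 0.05928 I₀ · cos²(60°) = 0.01482 I₀.
So 82.8 lux = 0.01482 I₀, giving I₀ = 82.8/0.01482 = 5587 lux.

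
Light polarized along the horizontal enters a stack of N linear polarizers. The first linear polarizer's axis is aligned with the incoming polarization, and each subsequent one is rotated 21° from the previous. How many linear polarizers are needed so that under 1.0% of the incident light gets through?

First polarizer is aligned with the polarization: full transmission.
Each further stage multiplies by cos²(21°) = 0.8716.
After N polarizers: T = 0.8716^(N−1). Require T < 0.010 ⇒ N−1 > ln(0.010)/ln(0.8716) = 33.50, so N−1 ≥ 34 and N = 35.
Check: N=35 gives T = 0.009339 < 0.010; N=34 gives T = 0.01072.

N = 35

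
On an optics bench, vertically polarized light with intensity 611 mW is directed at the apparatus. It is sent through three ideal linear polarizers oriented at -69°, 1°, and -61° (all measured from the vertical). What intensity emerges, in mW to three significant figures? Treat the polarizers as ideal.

I ≈ 2.02 mW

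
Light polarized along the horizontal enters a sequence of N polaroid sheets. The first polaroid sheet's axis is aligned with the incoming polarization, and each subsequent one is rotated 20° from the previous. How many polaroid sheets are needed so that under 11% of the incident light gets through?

First polarizer is aligned with the polarization: full transmission.
Each further stage multiplies by cos²(20°) = 0.883.
After N polarizers: T = 0.883^(N−1). Require T < 0.11 ⇒ N−1 > ln(0.11)/ln(0.883) = 17.74, so N−1 ≥ 18 and N = 19.
Check: N=19 gives T = 0.1065 < 0.11; N=18 gives T = 0.1206.

N = 19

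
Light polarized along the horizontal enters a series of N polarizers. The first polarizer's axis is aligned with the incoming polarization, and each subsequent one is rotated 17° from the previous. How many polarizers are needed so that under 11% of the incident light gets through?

First polarizer is aligned with the polarization: full transmission.
Each further stage multiplies by cos²(17°) = 0.9145.
After N polarizers: T = 0.9145^(N−1). Require T < 0.11 ⇒ N−1 > ln(0.11)/ln(0.9145) = 24.70, so N−1 ≥ 25 and N = 26.
Check: N=26 gives T = 0.1071 < 0.11; N=25 gives T = 0.1171.

N = 26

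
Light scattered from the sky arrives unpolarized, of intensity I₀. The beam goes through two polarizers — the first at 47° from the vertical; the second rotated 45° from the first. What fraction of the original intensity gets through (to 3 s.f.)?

Unpolarized light through the first polarizer → I₁ = ½ I₀, now polarized at 47°.
I₂ = I₁ cos²(45°) = 0.5 · 0.5 I₀ = 0.25 I₀.
Transmitted fraction = 0.25.

≈ 0.250 I₀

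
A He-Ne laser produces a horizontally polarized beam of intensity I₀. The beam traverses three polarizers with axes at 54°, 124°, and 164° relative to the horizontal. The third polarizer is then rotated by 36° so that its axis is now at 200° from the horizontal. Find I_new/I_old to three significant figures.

I_new/I_old ≈ 0.0997

Before rotation:
I₁ = I₀ cos²(54° − 0°) = I₀ cos²(54°) = 0.3455 I₀.
I₂ = I₁ cos²(124° − 54°) = 0.3455 I₀ · cos²(70°) = 0.04041 I₀.
I₃ = I₂ cos²(164° − 124°) = 0.04041 I₀ · cos²(40°) = 0.02372 I₀.
After rotation:
I₁ = I₀ cos²(54° − 0°) = I₀ cos²(54°) = 0.3455 I₀.
I₂ = I₁ cos²(124° − 54°) = 0.3455 I₀ · cos²(70°) = 0.04041 I₀.
I₃ = I₂ cos²(200° − 124°) = 0.04041 I₀ · cos²(76°) = 0.002365 I₀.
Ratio = 0.002365 / 0.02372 = 0.09973.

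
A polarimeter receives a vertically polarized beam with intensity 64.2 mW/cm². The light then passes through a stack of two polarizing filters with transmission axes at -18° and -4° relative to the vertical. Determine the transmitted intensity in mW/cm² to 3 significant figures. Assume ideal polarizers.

I ≈ 54.7 mW/cm²

By Malus's law, I₁ = 64.2 mW/cm² · cos²(18°) = 58.07 mW/cm².
I₂ = I₁ · cos²(14°) = 58.07 · 0.9415 = 54.67 mW/cm².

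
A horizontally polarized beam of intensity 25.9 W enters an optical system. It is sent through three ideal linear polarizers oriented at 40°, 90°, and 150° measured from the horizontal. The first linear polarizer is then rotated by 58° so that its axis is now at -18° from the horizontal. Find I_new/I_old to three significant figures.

Before rotation:
By Malus's law, I₁ = I₀ cos²(40° − 0°) = I₀ cos²(40°) = 0.5868 I₀.
I₂ = I₁ cos²(90° − 40°) = 0.5868 I₀ · cos²(50°) = 0.2425 I₀.
I₃ = I₂ cos²(150° − 90°) = 0.2425 I₀ · cos²(60°) = 0.06062 I₀.
After rotation:
I₁ = I₀ cos²(-18° − 0°) = I₀ cos²(18°) = 0.9045 I₀.
Angle between axes 1 and 2: 72°. I₂ = 0.9045 I₀ · cos²(72°) = 0.08637 I₀.
I₃ = I₂ cos²(150° − 90°) = 0.08637 I₀ · cos²(60°) = 0.02159 I₀.
Ratio = 0.02159 / 0.06062 = 0.3562.

I_new/I_old ≈ 0.356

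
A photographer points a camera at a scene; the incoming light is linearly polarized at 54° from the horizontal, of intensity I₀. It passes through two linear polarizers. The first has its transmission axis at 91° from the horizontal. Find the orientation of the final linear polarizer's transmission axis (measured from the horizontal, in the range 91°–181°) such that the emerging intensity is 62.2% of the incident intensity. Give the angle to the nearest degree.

θ ≈ 100°

I₁ = I₀ cos²(91° − 54°) = I₀ cos²(37°) = 0.6378 I₀.
Need I₂/I₀ = 0.622, so cos²(θ − 91°) = 0.622 / 0.6378 = 0.9752.
θ − 91° = arccos(√0.9752) = 9.1°, giving θ ≈ 91 + 9.1 = 100.1°.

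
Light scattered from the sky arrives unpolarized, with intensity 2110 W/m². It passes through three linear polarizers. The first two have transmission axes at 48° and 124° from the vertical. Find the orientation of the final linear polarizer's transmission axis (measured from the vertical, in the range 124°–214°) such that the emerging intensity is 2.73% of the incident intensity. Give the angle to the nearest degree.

θ ≈ 139°

Unpolarized light through the first polarizer → I₁ = ½ I₀, now polarized at 48°.
I₂ = I₁ cos²(124° − 48°) = 0.5 I₀ · cos²(76°) = 0.02926 I₀.
Need I₃/I₀ = 0.0273, so cos²(θ − 124°) = 0.0273 / 0.02926 = 0.9329.
θ − 124° = arccos(√0.9329) = 15.0°, giving θ ≈ 124 + 15.0 = 139.0°.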